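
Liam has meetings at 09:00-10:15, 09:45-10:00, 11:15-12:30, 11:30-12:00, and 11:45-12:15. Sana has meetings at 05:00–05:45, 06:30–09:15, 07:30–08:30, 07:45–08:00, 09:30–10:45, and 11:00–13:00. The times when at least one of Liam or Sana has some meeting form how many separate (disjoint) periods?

3

A, merged: 09:00–10:15, 11:15–12:30.
B, merged: 05:00–05:45, 06:30–09:15, 09:30–10:45, 11:00–13:00.
A ∪ B = 05:00–05:45, 06:30–10:45, 11:00–13:00.
That is 3 disjoint pieces.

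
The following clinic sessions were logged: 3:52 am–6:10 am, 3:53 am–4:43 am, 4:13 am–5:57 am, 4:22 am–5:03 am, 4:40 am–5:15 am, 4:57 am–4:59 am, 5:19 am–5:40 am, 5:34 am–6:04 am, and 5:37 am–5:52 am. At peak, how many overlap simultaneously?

5

At 4:40 am, 5 of the intervals are simultaneously active.
No point has more.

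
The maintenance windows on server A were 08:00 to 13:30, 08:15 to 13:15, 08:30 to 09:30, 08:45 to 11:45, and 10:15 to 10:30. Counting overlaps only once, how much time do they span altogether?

5 h 30 min

Merged: 08:00–13:30.
Length: 5 h 30 min.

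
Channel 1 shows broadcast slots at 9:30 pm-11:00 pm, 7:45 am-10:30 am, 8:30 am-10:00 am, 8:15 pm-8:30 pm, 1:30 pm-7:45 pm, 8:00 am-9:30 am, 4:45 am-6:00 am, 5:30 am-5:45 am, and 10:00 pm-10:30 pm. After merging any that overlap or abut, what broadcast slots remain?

4:45 am–6:00 am, 7:45 am–10:30 am, 1:30 pm–7:45 pm, 8:15 pm–8:30 pm, 9:30 pm–11:00 pm

Sort by start: 4:45 am–6:00 am, 5:30 am–5:45 am, 7:45 am–10:30 am, 8:00 am–9:30 am, 8:30 am–10:00 am, 1:30 pm–7:45 pm, 8:15 pm–8:30 pm, 9:30 pm–11:00 pm, 10:00 pm–10:30 pm.
5:30 am–5:45 am overlaps/touches 4:45 am–6:00 am → extend to 4:45 am–6:00 am.
7:45 am–10:30 am is disjoint → start new block.
8:00 am–9:30 am overlaps/touches 7:45 am–10:30 am → extend to 7:45 am–10:30 am.
8:30 am–10:00 am overlaps/touches 7:45 am–10:30 am → extend to 7:45 am–10:30 am.
1:30 pm–7:45 pm is disjoint → start new block.
8:15 pm–8:30 pm is disjoint → start new block.
9:30 pm–11:00 pm is disjoint → start new block.
10:00 pm–10:30 pm overlaps/touches 9:30 pm–11:00 pm → extend to 9:30 pm–11:00 pm.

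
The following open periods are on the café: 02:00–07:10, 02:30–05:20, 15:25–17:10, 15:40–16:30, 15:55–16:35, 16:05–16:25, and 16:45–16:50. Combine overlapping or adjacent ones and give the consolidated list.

02:30–05:20 overlaps/touches 02:00–07:10 → extend to 02:00–07:10.
15:25–17:10 is disjoint → start new block.
15:40–16:30 overlaps/touches 15:25–17:10 → extend to 15:25–17:10.
15:55–16:35 overlaps/touches 15:25–17:10 → extend to 15:25–17:10.
16:05–16:25 overlaps/touches 15:25–17:10 → extend to 15:25–17:10.
16:45–16:50 overlaps/touches 15:25–17:10 → extend to 15:25–17:10.

02:00–07:10, 15:25–17:10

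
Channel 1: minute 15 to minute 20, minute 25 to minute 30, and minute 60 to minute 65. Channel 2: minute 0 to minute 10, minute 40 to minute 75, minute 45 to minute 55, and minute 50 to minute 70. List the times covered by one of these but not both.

minute 0 to minute 10, minute 15 to minute 20, minute 25 to minute 30, minute 40 to minute 60, minute 65 to minute 75

Merge the second list: minute 0 to minute 10, minute 40 to minute 75.
Only in the first: minute 15 to minute 20, minute 25 to minute 30.
Only in the second: minute 0 to minute 10, minute 40 to minute 60, minute 65 to minute 75.
Together these are the periods covered by exactly one.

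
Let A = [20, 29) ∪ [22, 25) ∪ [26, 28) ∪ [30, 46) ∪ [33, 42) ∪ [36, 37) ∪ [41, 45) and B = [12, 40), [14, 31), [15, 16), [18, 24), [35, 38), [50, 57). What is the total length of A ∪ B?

First set merges to [20, 29), [30, 46).
Second set merges to [12, 40), [50, 57).
A ∪ B = [12, 46), [50, 57).
Total: 34 + 7 = 41.

41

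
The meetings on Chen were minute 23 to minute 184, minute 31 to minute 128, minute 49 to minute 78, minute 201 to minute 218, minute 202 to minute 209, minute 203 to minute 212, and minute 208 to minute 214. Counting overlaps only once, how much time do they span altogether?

178 minutes

Merged: minute 23 to minute 184, minute 201 to minute 218.
Lengths: 161 minutes + 17 minutes = 178 minutes.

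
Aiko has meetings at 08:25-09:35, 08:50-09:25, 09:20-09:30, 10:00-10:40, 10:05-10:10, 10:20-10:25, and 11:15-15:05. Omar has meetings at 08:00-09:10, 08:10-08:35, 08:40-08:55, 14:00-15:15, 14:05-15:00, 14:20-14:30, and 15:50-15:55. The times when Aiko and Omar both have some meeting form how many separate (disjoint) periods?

First set merges to 08:25–09:35, 10:00–10:40, 11:15–15:05.
Second set merges to 08:00–09:10, 14:00–15:15, 15:50–15:55.
A ∩ B = 08:25–09:10, 14:00–15:05.
That is 2 disjoint pieces.

2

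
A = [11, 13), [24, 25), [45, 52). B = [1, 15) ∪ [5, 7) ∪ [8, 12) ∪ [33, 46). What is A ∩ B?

[11, 13) ∪ [45, 46)

Second set merges to [1, 15), [33, 46).
[11, 13) overlaps B on [11, 13).
[24, 25) falls entirely outside B.
[45, 52) overlaps B on [45, 46).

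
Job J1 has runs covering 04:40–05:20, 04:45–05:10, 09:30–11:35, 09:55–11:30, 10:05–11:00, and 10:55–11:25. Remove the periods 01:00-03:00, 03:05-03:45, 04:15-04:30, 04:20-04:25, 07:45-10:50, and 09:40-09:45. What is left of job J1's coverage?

A, merged: 04:40-05:20, 09:30-11:35.
B, merged: 01:00-03:00, 03:05-03:45, 04:15-04:30, 07:45-10:50.
04:40-05:20 is untouched.
09:30-11:35 with B removed leaves 10:50-11:35.

04:40-05:20, 10:50-11:35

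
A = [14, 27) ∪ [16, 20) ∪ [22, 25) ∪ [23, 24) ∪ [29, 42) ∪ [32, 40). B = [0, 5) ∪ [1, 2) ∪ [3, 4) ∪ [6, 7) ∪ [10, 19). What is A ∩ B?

A, merged: [14, 27), [29, 42).
B, merged: [0, 5), [6, 7), [10, 19).
[14, 27) overlaps B on [14, 19).
[29, 42) falls entirely outside B.

[14, 19)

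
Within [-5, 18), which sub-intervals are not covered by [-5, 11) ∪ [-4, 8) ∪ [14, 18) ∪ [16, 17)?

The merged coverage is [-5, 11), [14, 18).
Uncovered inside [-5, 18): [11, 14).

[11, 14)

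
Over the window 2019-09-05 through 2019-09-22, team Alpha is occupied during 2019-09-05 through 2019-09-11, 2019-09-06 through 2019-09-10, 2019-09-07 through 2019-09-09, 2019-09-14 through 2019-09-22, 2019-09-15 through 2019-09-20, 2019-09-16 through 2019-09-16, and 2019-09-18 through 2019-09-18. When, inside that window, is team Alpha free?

2019-09-12 through 2019-09-13

After merging, the occupied span is 2019-09-05 through 2019-09-11, 2019-09-14 through 2019-09-22.
Complement within 2019-09-05 through 2019-09-22: 2019-09-12 through 2019-09-13.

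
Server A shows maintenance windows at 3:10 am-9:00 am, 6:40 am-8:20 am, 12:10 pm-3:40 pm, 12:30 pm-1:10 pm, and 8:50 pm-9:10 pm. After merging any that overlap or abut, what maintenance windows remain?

3:10 am–9:00 am, 12:10 pm–3:40 pm, 8:50 pm–9:10 pm

6:40 am–8:20 am overlaps/touches 3:10 am–9:00 am → extend to 3:10 am–9:00 am.
12:10 pm–3:40 pm is disjoint → start new block.
12:30 pm–1:10 pm overlaps/touches 12:10 pm–3:40 pm → extend to 12:10 pm–3:40 pm.
8:50 pm–9:10 pm is disjoint → start new block.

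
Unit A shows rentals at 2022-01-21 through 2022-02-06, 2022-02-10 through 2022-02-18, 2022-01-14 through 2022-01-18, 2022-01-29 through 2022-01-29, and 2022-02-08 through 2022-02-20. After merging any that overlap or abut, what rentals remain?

Sort by start: 2022-01-14 through 2022-01-18, 2022-01-21 through 2022-02-06, 2022-01-29 through 2022-01-29, 2022-02-08 through 2022-02-20, 2022-02-10 through 2022-02-18.
2022-01-21 through 2022-02-06 is disjoint → start new block.
2022-01-29 through 2022-01-29 overlaps/touches 2022-01-21 through 2022-02-06 → extend to 2022-01-21 through 2022-02-06.
2022-02-08 through 2022-02-20 is disjoint → start new block.
2022-02-10 through 2022-02-18 overlaps/touches 2022-02-08 through 2022-02-20 → extend to 2022-02-08 through 2022-02-20.

2022-01-14 through 2022-01-18, 2022-01-21 through 2022-02-06, 2022-02-08 through 2022-02-20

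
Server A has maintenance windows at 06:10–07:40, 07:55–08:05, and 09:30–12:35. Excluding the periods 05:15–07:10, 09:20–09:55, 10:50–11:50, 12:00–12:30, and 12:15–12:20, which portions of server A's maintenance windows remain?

07:10–07:40, 07:55–08:05, 09:55–10:50, 11:50–12:00, 12:30–12:35

Second set merges to 05:15–07:10, 09:20–09:55, 10:50–11:50, 12:00–12:30.
06:10–07:40 minus B → 07:10–07:40.
07:55–08:05: no B overlap → unchanged.
09:30–12:35 minus B → 09:55–10:50, 11:50–12:00, 12:30–12:35.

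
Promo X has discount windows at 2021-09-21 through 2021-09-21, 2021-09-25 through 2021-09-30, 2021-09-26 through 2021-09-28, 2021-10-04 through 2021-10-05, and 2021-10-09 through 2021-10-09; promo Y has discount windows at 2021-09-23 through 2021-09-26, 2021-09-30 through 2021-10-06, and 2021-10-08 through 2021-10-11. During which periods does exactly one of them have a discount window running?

First set merges to 2021-09-21 through 2021-09-21, 2021-09-25 through 2021-09-30, 2021-10-04 through 2021-10-05, 2021-10-09 through 2021-10-09.
Only in the first: 2021-09-21 through 2021-09-21, 2021-09-27 through 2021-09-29.
Only in the second: 2021-09-23 through 2021-09-24, 2021-10-01 through 2021-10-03, 2021-10-06 through 2021-10-06, 2021-10-08 through 2021-10-08, 2021-10-10 through 2021-10-11.
Together these are the periods covered by exactly one.

2021-09-21 through 2021-09-21, 2021-09-23 through 2021-09-24, 2021-09-27 through 2021-09-29, 2021-10-01 through 2021-10-03, 2021-10-06 through 2021-10-06, 2021-10-08 through 2021-10-08, 2021-10-10 through 2021-10-11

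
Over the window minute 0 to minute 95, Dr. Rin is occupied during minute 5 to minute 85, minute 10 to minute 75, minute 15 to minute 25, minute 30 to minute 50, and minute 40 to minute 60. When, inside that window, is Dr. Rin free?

After merging, the occupied span is minute 5 to minute 85.
Complement within minute 0 to minute 95: minute 0 to minute 5, minute 85 to minute 95.

minute 0 to minute 5, minute 85 to minute 95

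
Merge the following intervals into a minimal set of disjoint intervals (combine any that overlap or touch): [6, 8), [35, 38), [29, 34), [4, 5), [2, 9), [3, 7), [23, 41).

Sort by start: [2, 9), [3, 7), [4, 5), [6, 8), [23, 41), [29, 34), [35, 38).
[3, 7) overlaps/touches [2, 9) → extend to [2, 9).
[4, 5) overlaps/touches [2, 9) → extend to [2, 9).
[6, 8) overlaps/touches [2, 9) → extend to [2, 9).
[23, 41) is disjoint → start new block.
[29, 34) overlaps/touches [23, 41) → extend to [23, 41).
[35, 38) overlaps/touches [23, 41) → extend to [23, 41).

[2, 9) ∪ [23, 41)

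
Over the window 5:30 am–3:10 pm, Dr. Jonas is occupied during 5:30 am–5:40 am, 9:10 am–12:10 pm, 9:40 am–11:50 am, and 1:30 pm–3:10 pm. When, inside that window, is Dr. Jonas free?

The merged coverage is 5:30 am–5:40 am, 9:10 am–12:10 pm, 1:30 pm–3:10 pm.
Uncovered inside 5:30 am–3:10 pm: 5:40 am–9:10 am, 12:10 pm–1:30 pm.

5:40 am–9:10 am, 12:10 pm–1:30 pm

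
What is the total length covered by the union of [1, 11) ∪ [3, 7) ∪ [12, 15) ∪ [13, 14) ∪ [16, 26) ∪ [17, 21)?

Merged: [1, 11), [12, 15), [16, 26).
Lengths: 10 + 3 + 10 = 23.

23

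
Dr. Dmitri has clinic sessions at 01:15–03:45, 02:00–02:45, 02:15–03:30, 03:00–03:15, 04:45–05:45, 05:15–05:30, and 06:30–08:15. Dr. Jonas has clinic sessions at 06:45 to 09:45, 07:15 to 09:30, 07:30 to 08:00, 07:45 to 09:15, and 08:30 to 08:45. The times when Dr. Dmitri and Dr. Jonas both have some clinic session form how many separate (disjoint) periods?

1

First set merges to 01:15-03:45, 04:45-05:45, 06:30-08:15.
Second set merges to 06:45-09:45.
A ∩ B = 06:45-08:15.
That is 1 disjoint piece.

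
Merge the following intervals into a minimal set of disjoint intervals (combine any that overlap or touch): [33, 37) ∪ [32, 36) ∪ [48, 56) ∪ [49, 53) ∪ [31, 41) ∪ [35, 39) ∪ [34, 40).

[31, 41) ∪ [48, 56)

Sort by start: [31, 41), [32, 36), [33, 37), [34, 40), [35, 39), [48, 56), [49, 53).
[32, 36) overlaps/touches [31, 41) → extend to [31, 41).
[33, 37) overlaps/touches [31, 41) → extend to [31, 41).
[34, 40) overlaps/touches [31, 41) → extend to [31, 41).
[35, 39) overlaps/touches [31, 41) → extend to [31, 41).
[48, 56) is disjoint → start new block.
[49, 53) overlaps/touches [48, 56) → extend to [48, 56).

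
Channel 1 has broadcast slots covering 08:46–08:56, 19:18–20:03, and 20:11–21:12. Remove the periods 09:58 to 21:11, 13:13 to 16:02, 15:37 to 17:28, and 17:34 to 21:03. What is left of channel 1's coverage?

Second set merges to 09:58–21:11.
08:46–08:56 is untouched.
19:18–20:03 lies entirely inside B → drops out.
20:11–21:12 with B removed leaves 21:11–21:12.

08:46–08:56, 21:11–21:12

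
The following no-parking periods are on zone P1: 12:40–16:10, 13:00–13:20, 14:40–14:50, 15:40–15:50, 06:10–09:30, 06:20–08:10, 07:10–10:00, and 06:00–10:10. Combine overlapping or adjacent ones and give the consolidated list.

06:00–10:10, 12:40–16:10

Sort by start: 06:00–10:10, 06:10–09:30, 06:20–08:10, 07:10–10:00, 12:40–16:10, 13:00–13:20, 14:40–14:50, 15:40–15:50.
06:10–09:30 overlaps/touches 06:00–10:10 → extend to 06:00–10:10.
06:20–08:10 overlaps/touches 06:00–10:10 → extend to 06:00–10:10.
07:10–10:00 overlaps/touches 06:00–10:10 → extend to 06:00–10:10.
12:40–16:10 is disjoint → start new block.
13:00–13:20 overlaps/touches 12:40–16:10 → extend to 12:40–16:10.
14:40–14:50 overlaps/touches 12:40–16:10 → extend to 12:40–16:10.
15:40–15:50 overlaps/touches 12:40–16:10 → extend to 12:40–16:10.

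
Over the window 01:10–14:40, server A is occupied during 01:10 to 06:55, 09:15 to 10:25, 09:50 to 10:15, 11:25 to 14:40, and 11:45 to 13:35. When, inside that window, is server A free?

06:55–09:15, 10:25–11:25

Covered (merged): 01:10–06:55, 09:15–10:25, 11:25–14:40.
Uncovered inside 01:10–14:40: 06:55–09:15, 10:25–11:25.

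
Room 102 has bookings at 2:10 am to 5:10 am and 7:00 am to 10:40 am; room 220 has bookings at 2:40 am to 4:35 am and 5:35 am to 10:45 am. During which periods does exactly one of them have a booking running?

A \ B = 2:10 am–2:40 am, 4:35 am–5:10 am.
B \ A = 5:35 am–7:00 am, 10:40 am–10:45 am.
Union of the two gives the symmetric difference.

2:10 am–2:40 am, 4:35 am–5:10 am, 5:35 am–7:00 am, 10:40 am–10:45 am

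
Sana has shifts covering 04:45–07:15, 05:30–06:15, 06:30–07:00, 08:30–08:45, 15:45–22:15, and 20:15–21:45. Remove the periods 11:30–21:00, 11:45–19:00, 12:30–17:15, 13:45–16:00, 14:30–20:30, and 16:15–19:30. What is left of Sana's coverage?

04:45–07:15, 08:30–08:45, 21:00–22:15

A, merged: 04:45–07:15, 08:30–08:45, 15:45–22:15.
B, merged: 11:30–21:00.
04:45–07:15: no B overlap → unchanged.
08:30–08:45: no B overlap → unchanged.
15:45–22:15 minus B → 21:00–22:15.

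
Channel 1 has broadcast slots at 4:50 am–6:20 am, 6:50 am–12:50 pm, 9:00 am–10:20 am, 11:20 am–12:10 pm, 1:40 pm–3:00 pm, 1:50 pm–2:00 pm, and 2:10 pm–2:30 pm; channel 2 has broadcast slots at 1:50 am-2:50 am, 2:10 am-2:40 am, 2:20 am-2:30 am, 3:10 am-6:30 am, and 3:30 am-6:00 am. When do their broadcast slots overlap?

4:50 am-6:20 am

Merge the first list: 4:50 am-6:20 am, 6:50 am-12:50 pm, 1:40 pm-3:00 pm.
Merge the second list: 1:50 am-2:50 am, 3:10 am-6:30 am.
4:50 am-6:20 am ∩ B → 4:50 am-6:20 am.
6:50 am-12:50 pm meets no B interval.
1:40 pm-3:00 pm meets no B interval.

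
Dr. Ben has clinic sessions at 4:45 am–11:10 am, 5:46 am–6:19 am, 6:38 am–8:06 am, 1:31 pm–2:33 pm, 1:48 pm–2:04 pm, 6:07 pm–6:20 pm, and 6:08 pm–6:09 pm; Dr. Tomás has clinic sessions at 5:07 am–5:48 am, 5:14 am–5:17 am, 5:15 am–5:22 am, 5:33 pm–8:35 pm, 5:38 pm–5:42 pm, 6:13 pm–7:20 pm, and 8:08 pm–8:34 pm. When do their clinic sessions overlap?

5:07 am–5:48 am, 6:07 pm–6:20 pm

First set merges to 4:45 am–11:10 am, 1:31 pm–2:33 pm, 6:07 pm–6:20 pm.
Second set merges to 5:07 am–5:48 am, 5:33 pm–8:35 pm.
4:45 am–11:10 am overlaps B on 5:07 am–5:48 am.
1:31 pm–2:33 pm falls entirely outside B.
6:07 pm–6:20 pm overlaps B on 6:07 pm–6:20 pm.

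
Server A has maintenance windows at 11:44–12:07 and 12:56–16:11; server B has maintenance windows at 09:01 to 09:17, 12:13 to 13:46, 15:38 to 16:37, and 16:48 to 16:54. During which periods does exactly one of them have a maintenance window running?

09:01–09:17, 11:44–12:07, 12:13–12:56, 13:46–15:38, 16:11–16:37, 16:48–16:54

Only in the first: 11:44–12:07, 13:46–15:38.
Only in the second: 09:01–09:17, 12:13–12:56, 16:11–16:37, 16:48–16:54.
Together these are the periods covered by exactly one.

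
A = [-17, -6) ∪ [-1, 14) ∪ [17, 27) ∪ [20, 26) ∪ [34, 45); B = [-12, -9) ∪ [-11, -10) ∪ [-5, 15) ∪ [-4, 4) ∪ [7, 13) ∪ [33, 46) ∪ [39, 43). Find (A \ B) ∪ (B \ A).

[-17, -12) ∪ [-9, -6) ∪ [-5, -1) ∪ [14, 15) ∪ [17, 27) ∪ [33, 34) ∪ [45, 46)

Merge the first list: [-17, -6), [-1, 14), [17, 27), [34, 45).
Merge the second list: [-12, -9), [-5, 15), [33, 46).
A but not B: [-17, -12), [-9, -6), [17, 27).
B but not A: [-5, -1), [14, 15), [33, 34), [45, 46).
Combining gives A △ B.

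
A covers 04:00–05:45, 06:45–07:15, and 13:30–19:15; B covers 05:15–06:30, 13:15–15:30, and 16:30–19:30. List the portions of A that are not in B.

04:00-05:15, 06:45-07:15, 15:30-16:30

04:00-05:45 with B removed leaves 04:00-05:15.
06:45-07:15 is untouched.
13:30-19:15 with B removed leaves 15:30-16:30.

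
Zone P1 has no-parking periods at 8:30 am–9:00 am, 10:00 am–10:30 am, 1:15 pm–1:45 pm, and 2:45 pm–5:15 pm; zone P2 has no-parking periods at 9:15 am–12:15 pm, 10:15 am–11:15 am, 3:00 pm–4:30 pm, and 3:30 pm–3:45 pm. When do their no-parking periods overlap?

10:00 am–10:30 am, 3:00 pm–4:30 pm

Merge the second list: 9:15 am–12:15 pm, 3:00 pm–4:30 pm.
8:30 am–9:00 am falls entirely outside B.
10:00 am–10:30 am overlaps B on 10:00 am–10:30 am.
1:15 pm–1:45 pm falls entirely outside B.
2:45 pm–5:15 pm overlaps B on 3:00 pm–4:30 pm.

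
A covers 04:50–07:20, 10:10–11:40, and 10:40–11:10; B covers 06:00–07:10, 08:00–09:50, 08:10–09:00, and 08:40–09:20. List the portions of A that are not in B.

04:50–06:00, 07:10–07:20, 10:10–11:40

A, merged: 04:50–07:20, 10:10–11:40.
B, merged: 06:00–07:10, 08:00–09:50.
04:50–07:20 with B removed leaves 04:50–06:00, 07:10–07:20.
10:10–11:40 is untouched.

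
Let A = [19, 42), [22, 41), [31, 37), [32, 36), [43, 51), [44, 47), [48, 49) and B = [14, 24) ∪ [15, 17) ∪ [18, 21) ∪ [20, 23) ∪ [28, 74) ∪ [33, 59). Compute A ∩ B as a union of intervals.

Merge the first list: [19, 42), [43, 51).
Merge the second list: [14, 24), [28, 74).
[19, 42) meets the second set on [19, 24), [28, 42).
[43, 51) meets the second set on [43, 51).

[19, 24) ∪ [28, 42) ∪ [43, 51)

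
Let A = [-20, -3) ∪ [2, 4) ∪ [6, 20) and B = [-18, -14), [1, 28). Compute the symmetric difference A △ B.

A \ B = [-20, -18), [-14, -3).
B \ A = [1, 2), [4, 6), [20, 28).
Union of the two gives the symmetric difference.

[-20, -18) ∪ [-14, -3) ∪ [1, 2) ∪ [4, 6) ∪ [20, 28)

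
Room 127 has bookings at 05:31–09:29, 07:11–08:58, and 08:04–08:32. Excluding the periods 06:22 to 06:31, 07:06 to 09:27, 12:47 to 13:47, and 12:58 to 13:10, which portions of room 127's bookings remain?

Merge the first list: 05:31–09:29.
Merge the second list: 06:22–06:31, 07:06–09:27, 12:47–13:47.
05:31–09:29 \ B = 05:31–06:22, 06:31–07:06, 09:27–09:29.

05:31–06:22, 06:31–07:06, 09:27–09:29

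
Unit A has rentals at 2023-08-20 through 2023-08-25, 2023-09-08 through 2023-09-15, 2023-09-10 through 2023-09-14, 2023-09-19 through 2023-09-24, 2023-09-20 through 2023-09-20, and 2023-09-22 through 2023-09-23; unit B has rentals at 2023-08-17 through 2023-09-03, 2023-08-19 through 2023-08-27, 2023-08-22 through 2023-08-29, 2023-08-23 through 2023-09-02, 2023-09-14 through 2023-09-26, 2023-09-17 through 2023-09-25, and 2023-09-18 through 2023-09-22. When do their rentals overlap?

2023-08-20 through 2023-08-25, 2023-09-14 through 2023-09-15, 2023-09-19 through 2023-09-24

First set merges to 2023-08-20 through 2023-08-25, 2023-09-08 through 2023-09-15, 2023-09-19 through 2023-09-24.
Second set merges to 2023-08-17 through 2023-09-03, 2023-09-14 through 2023-09-26.
2023-08-20 through 2023-08-25 overlaps B on 2023-08-20 through 2023-08-25.
2023-09-08 through 2023-09-15 overlaps B on 2023-09-14 through 2023-09-15.
2023-09-19 through 2023-09-24 overlaps B on 2023-09-19 through 2023-09-24.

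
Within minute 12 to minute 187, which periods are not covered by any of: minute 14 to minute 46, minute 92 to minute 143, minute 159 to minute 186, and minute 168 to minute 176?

minute 12 to minute 14, minute 46 to minute 92, minute 143 to minute 159, minute 186 to minute 187

Covered (merged): minute 14 to minute 46, minute 92 to minute 143, minute 159 to minute 186.
Uncovered inside minute 12 to minute 187: minute 12 to minute 14, minute 46 to minute 92, minute 143 to minute 159, minute 186 to minute 187.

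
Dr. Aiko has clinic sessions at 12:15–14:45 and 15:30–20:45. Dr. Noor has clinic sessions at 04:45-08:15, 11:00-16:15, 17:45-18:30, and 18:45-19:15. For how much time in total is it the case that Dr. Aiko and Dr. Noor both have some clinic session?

A ∩ B = 12:15–14:45, 15:30–16:15, 17:45–18:30, 18:45–19:15.
Total: 2 h 30 min + 45 min + 45 min + 30 min = 4 h 30 min.

4 h 30 min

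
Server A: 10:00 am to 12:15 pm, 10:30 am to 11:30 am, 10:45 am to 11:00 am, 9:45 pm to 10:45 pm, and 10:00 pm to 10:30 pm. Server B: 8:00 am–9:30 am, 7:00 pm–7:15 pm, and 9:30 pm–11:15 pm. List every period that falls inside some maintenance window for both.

A, merged: 10:00 am–12:15 pm, 9:45 pm–10:45 pm.
10:00 am–12:15 pm meets no B interval.
9:45 pm–10:45 pm ∩ B → 9:45 pm–10:45 pm.

9:45 pm–10:45 pm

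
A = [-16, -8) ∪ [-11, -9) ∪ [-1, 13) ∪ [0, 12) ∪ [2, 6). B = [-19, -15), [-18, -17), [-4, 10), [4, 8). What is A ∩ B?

[-16, -15) ∪ [-1, 10)

Merge the first list: [-16, -8), [-1, 13).
Merge the second list: [-19, -15), [-4, 10).
[-16, -8) overlaps B on [-16, -15).
[-1, 13) overlaps B on [-1, 10).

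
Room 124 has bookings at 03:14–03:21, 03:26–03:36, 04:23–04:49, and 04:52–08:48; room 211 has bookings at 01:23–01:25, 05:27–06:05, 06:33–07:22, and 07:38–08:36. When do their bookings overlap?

05:27-06:05, 06:33-07:22, 07:38-08:36

03:14-03:21 meets no B interval.
03:26-03:36 meets no B interval.
04:23-04:49 meets no B interval.
04:52-08:48 ∩ B → 05:27-06:05, 06:33-07:22, 07:38-08:36.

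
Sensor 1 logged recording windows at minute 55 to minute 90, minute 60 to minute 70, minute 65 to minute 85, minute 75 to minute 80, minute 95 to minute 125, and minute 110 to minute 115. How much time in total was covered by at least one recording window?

65 minutes

Merged: minute 55 to minute 90, minute 95 to minute 125.
Lengths: 35 minutes + 30 minutes = 65 minutes.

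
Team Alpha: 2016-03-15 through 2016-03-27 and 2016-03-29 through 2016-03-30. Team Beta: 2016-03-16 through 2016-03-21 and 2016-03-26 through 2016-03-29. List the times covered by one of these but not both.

2016-03-15 through 2016-03-15, 2016-03-22 through 2016-03-25, 2016-03-28 through 2016-03-28, 2016-03-30 through 2016-03-30

A but not B: 2016-03-15 through 2016-03-15, 2016-03-22 through 2016-03-25, 2016-03-30 through 2016-03-30.
B but not A: 2016-03-28 through 2016-03-28.
Combining gives A △ B.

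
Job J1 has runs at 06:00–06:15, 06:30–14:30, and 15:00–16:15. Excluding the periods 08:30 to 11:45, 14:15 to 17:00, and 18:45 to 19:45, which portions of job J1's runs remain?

06:00–06:15 is untouched.
06:30–14:30 with B removed leaves 06:30–08:30, 11:45–14:15.
15:00–16:15 lies entirely inside B → drops out.

06:00–06:15, 06:30–08:30, 11:45–14:15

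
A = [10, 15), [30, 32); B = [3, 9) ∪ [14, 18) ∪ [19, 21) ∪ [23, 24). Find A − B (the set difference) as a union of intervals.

[10, 15) minus B → [10, 14).
[30, 32): no B overlap → unchanged.

[10, 14) ∪ [30, 32)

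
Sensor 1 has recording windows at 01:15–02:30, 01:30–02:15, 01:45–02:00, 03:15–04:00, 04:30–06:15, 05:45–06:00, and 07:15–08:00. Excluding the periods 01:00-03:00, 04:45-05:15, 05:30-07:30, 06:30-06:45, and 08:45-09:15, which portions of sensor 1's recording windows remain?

Merge the first list: 01:15-02:30, 03:15-04:00, 04:30-06:15, 07:15-08:00.
Merge the second list: 01:00-03:00, 04:45-05:15, 05:30-07:30, 08:45-09:15.
01:15-02:30 lies entirely inside B → drops out.
03:15-04:00 is untouched.
04:30-06:15 with B removed leaves 04:30-04:45, 05:15-05:30.
07:15-08:00 with B removed leaves 07:30-08:00.

03:15-04:00, 04:30-04:45, 05:15-05:30, 07:30-08:00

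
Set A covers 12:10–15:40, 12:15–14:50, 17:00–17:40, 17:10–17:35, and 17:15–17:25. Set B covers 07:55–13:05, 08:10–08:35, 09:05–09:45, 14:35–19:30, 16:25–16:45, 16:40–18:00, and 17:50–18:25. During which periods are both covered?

12:10–13:05, 14:35–15:40, 17:00–17:40

A, merged: 12:10–15:40, 17:00–17:40.
B, merged: 07:55–13:05, 14:35–19:30.
12:10–15:40 ∩ B → 12:10–13:05, 14:35–15:40.
17:00–17:40 ∩ B → 17:00–17:40.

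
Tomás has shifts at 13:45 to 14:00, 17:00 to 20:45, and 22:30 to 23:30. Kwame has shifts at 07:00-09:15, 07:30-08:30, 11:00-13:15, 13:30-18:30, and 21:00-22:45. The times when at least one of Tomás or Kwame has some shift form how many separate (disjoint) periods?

4

Second set merges to 07:00–09:15, 11:00–13:15, 13:30–18:30, 21:00–22:45.
A ∪ B = 07:00–09:15, 11:00–13:15, 13:30–20:45, 21:00–23:30.
That is 4 disjoint pieces.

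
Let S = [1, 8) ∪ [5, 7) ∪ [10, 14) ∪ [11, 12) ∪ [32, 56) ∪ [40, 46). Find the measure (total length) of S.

35

Merged: [1, 8), [10, 14), [32, 56).
Lengths: 7 + 4 + 24 = 35.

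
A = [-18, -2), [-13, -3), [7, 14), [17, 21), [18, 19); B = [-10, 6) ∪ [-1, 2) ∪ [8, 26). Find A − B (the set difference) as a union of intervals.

[-18, -10) ∪ [7, 8)

A, merged: [-18, -2), [7, 14), [17, 21).
B, merged: [-10, 6), [8, 26).
[-18, -2) \ B = [-18, -10).
[7, 14) \ B = [7, 8).
[17, 21): entirely removed.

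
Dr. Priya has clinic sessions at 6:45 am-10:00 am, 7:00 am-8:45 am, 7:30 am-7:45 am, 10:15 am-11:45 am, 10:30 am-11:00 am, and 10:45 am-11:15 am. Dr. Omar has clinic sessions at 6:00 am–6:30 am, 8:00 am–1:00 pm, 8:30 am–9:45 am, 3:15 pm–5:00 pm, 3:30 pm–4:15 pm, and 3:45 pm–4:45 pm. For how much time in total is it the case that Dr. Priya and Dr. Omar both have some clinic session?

A, merged: 6:45 am–10:00 am, 10:15 am–11:45 am.
B, merged: 6:00 am–6:30 am, 8:00 am–1:00 pm, 3:15 pm–5:00 pm.
A ∩ B = 8:00 am–10:00 am, 10:15 am–11:45 am.
Total: 2 h + 1 h 30 min = 3 h 30 min.

3 h 30 min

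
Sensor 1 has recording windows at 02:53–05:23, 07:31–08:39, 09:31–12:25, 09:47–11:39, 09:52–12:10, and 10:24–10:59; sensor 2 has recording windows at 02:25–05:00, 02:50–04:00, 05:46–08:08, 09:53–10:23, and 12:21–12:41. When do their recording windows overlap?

02:53–05:00, 07:31–08:08, 09:53–10:23, 12:21–12:25

First set merges to 02:53–05:23, 07:31–08:39, 09:31–12:25.
Second set merges to 02:25–05:00, 05:46–08:08, 09:53–10:23, 12:21–12:41.
02:53–05:23 ∩ B → 02:53–05:00.
07:31–08:39 ∩ B → 07:31–08:08.
09:31–12:25 ∩ B → 09:53–10:23, 12:21–12:25.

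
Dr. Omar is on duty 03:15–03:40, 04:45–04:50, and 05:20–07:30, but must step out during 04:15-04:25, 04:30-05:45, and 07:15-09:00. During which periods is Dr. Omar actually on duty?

03:15–03:40, 05:45–07:15

03:15–03:40 is untouched.
04:45–04:50 lies entirely inside B → drops out.
05:20–07:30 with B removed leaves 05:45–07:15.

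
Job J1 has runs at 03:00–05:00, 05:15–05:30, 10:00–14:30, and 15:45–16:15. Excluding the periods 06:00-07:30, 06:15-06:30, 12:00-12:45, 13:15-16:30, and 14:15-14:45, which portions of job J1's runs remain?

03:00–05:00, 05:15–05:30, 10:00–12:00, 12:45–13:15

Second set merges to 06:00–07:30, 12:00–12:45, 13:15–16:30.
03:00–05:00: nothing removed.
05:15–05:30: nothing removed.
10:00–14:30 \ B = 10:00–12:00, 12:45–13:15.
15:45–16:15: entirely removed.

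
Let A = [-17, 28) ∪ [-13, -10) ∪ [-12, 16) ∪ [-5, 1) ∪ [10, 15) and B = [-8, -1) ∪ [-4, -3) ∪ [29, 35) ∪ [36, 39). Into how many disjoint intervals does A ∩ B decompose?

1

A, merged: [-17, 28).
B, merged: [-8, -1), [29, 35), [36, 39).
A ∩ B = [-8, -1).
That is 1 disjoint piece.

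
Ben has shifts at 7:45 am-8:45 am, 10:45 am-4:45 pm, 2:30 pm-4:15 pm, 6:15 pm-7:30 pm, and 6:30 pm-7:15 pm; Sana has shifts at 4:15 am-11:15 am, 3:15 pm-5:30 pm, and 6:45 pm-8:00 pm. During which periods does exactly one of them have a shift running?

4:15 am–7:45 am, 8:45 am–10:45 am, 11:15 am–3:15 pm, 4:45 pm–5:30 pm, 6:15 pm–6:45 pm, 7:30 pm–8:00 pm

A, merged: 7:45 am–8:45 am, 10:45 am–4:45 pm, 6:15 pm–7:30 pm.
A \ B = 11:15 am–3:15 pm, 6:15 pm–6:45 pm.
B \ A = 4:15 am–7:45 am, 8:45 am–10:45 am, 4:45 pm–5:30 pm, 7:30 pm–8:00 pm.
Union of the two gives the symmetric difference.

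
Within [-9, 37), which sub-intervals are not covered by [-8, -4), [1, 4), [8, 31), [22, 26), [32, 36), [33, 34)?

[-9, -8) ∪ [-4, 1) ∪ [4, 8) ∪ [31, 32) ∪ [36, 37)

The merged coverage is [-8, -4), [1, 4), [8, 31), [32, 36).
Complement within [-9, 37): [-9, -8), [-4, 1), [4, 8), [31, 32), [36, 37).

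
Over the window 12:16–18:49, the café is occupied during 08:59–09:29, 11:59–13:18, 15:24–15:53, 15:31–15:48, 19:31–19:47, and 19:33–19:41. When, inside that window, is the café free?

After merging, the occupied span is 08:59–09:29, 11:59–13:18, 15:24–15:53, 19:31–19:47.
Uncovered inside 12:16–18:49: 13:18–15:24, 15:53–18:49.

13:18–15:24, 15:53–18:49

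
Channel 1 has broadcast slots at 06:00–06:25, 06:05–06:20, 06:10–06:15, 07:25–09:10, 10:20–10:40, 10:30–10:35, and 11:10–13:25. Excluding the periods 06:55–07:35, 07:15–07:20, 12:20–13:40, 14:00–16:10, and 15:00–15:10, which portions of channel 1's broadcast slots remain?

06:00-06:25, 07:35-09:10, 10:20-10:40, 11:10-12:20

First set merges to 06:00-06:25, 07:25-09:10, 10:20-10:40, 11:10-13:25.
Second set merges to 06:55-07:35, 12:20-13:40, 14:00-16:10.
06:00-06:25: nothing removed.
07:25-09:10 \ B = 07:35-09:10.
10:20-10:40: nothing removed.
11:10-13:25 \ B = 11:10-12:20.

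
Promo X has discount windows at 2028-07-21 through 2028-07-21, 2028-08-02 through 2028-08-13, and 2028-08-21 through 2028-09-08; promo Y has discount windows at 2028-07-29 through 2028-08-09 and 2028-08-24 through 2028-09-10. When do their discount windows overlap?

2028-08-02 through 2028-08-09, 2028-08-24 through 2028-09-08

2028-07-21 through 2028-07-21 falls entirely outside B.
2028-08-02 through 2028-08-13 overlaps B on 2028-08-02 through 2028-08-09.
2028-08-21 through 2028-09-08 overlaps B on 2028-08-24 through 2028-09-08.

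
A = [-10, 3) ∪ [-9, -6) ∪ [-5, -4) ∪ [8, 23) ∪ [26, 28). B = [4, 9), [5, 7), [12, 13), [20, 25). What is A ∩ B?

First set merges to [-10, 3), [8, 23), [26, 28).
Second set merges to [4, 9), [12, 13), [20, 25).
[-10, 3): no overlap with the second set.
[8, 23) meets the second set on [8, 9), [12, 13), [20, 23).
[26, 28): no overlap with the second set.

[8, 9) ∪ [12, 13) ∪ [20, 23)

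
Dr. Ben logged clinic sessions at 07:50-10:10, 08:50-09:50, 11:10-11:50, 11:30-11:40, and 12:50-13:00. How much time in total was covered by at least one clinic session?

Merged: 07:50-10:10, 11:10-11:50, 12:50-13:00.
Lengths: 2 h 20 min + 40 min + 10 min = 3 h 10 min.

3 h 10 min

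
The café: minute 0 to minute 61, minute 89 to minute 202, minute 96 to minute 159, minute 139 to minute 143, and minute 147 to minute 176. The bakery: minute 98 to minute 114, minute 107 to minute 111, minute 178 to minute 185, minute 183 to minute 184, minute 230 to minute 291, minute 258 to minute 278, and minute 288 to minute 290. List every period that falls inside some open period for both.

minute 98 to minute 114, minute 178 to minute 185

First set merges to minute 0 to minute 61, minute 89 to minute 202.
Second set merges to minute 98 to minute 114, minute 178 to minute 185, minute 230 to minute 291.
minute 0 to minute 61 falls entirely outside B.
minute 89 to minute 202 overlaps B on minute 98 to minute 114, minute 178 to minute 185.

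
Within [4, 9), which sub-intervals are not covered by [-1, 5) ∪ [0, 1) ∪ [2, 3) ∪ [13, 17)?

The merged coverage is [-1, 5), [13, 17).
Gaps within [4, 9): [5, 9).

[5, 9)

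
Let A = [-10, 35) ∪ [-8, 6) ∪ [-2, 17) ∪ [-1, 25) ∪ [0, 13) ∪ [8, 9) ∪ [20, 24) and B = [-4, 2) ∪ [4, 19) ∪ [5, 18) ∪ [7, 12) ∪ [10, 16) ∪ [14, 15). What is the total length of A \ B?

24

Merge the first list: [-10, 35).
Merge the second list: [-4, 2), [4, 19).
A \ B = [-10, -4), [2, 4), [19, 35).
Total: 6 + 2 + 16 = 24.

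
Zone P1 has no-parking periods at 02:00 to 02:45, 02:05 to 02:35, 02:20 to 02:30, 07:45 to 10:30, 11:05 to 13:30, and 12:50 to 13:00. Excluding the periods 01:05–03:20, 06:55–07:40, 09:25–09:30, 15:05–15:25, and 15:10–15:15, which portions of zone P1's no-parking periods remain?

07:45-09:25, 09:30-10:30, 11:05-13:30

A, merged: 02:00-02:45, 07:45-10:30, 11:05-13:30.
B, merged: 01:05-03:20, 06:55-07:40, 09:25-09:30, 15:05-15:25.
02:00-02:45: fully covered by B → removed.
07:45-10:30 minus B → 07:45-09:25, 09:30-10:30.
11:05-13:30: no B overlap → unchanged.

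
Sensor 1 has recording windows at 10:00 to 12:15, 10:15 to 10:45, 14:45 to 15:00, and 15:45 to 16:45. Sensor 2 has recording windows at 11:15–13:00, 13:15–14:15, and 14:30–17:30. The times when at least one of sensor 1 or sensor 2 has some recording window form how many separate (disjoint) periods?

3

Merge the first list: 10:00-12:15, 14:45-15:00, 15:45-16:45.
A ∪ B = 10:00-13:00, 13:15-14:15, 14:30-17:30.
That is 3 disjoint pieces.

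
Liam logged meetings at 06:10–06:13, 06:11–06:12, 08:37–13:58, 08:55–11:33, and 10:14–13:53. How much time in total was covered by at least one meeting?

5 h 24 min

Merged: 06:10–06:13, 08:37–13:58.
Lengths: 3 min + 5 h 21 min = 5 h 24 min.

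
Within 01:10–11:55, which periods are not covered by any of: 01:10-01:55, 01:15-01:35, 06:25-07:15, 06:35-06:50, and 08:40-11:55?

After merging, the occupied span is 01:10–01:55, 06:25–07:15, 08:40–11:55.
Gaps within 01:10–11:55: 01:55–06:25, 07:15–08:40.

01:55–06:25, 07:15–08:40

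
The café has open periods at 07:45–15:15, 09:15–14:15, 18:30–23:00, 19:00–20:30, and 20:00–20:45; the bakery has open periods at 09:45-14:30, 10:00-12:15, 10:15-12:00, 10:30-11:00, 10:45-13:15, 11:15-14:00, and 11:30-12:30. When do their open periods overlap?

09:45–14:30

A, merged: 07:45–15:15, 18:30–23:00.
B, merged: 09:45–14:30.
07:45–15:15 ∩ B → 09:45–14:30.
18:30–23:00 meets no B interval.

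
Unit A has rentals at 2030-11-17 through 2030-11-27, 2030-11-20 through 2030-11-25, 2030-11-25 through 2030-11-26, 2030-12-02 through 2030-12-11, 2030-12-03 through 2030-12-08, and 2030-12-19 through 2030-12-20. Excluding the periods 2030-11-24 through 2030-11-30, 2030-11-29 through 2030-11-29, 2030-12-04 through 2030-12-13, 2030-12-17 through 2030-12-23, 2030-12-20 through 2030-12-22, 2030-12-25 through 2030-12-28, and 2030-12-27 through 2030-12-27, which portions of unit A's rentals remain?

First set merges to 2030-11-17 through 2030-11-27, 2030-12-02 through 2030-12-11, 2030-12-19 through 2030-12-20.
Second set merges to 2030-11-24 through 2030-11-30, 2030-12-04 through 2030-12-13, 2030-12-17 through 2030-12-23, 2030-12-25 through 2030-12-28.
2030-11-17 through 2030-11-27 minus B → 2030-11-17 through 2030-11-23.
2030-12-02 through 2030-12-11 minus B → 2030-12-02 through 2030-12-03.
2030-12-19 through 2030-12-20: fully covered by B → removed.

2030-11-17 through 2030-11-23, 2030-12-02 through 2030-12-03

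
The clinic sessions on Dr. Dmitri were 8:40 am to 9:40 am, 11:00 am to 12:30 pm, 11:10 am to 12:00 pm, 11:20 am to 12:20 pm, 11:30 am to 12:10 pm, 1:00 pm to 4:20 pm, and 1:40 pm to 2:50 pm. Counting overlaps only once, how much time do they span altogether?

5 h 50 min

Merged: 8:40 am–9:40 am, 11:00 am–12:30 pm, 1:00 pm–4:20 pm.
Lengths: 1 h + 1 h 30 min + 3 h 20 min = 5 h 50 min.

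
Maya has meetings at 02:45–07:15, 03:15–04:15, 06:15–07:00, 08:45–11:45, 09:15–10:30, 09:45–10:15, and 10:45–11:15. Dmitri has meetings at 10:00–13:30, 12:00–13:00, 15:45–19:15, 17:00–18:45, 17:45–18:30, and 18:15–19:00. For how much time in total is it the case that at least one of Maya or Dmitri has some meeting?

Merge the first list: 02:45-07:15, 08:45-11:45.
Merge the second list: 10:00-13:30, 15:45-19:15.
A ∪ B = 02:45-07:15, 08:45-13:30, 15:45-19:15.
Total: 4 h 30 min + 4 h 45 min + 3 h 30 min = 12 h 45 min.

12 h 45 min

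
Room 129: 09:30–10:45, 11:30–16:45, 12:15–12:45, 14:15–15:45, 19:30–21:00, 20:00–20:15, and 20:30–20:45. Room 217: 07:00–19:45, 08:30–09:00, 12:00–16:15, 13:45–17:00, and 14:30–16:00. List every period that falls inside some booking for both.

A, merged: 09:30–10:45, 11:30–16:45, 19:30–21:00.
B, merged: 07:00–19:45.
09:30–10:45 meets the second set on 09:30–10:45.
11:30–16:45 meets the second set on 11:30–16:45.
19:30–21:00 meets the second set on 19:30–19:45.

09:30–10:45, 11:30–16:45, 19:30–19:45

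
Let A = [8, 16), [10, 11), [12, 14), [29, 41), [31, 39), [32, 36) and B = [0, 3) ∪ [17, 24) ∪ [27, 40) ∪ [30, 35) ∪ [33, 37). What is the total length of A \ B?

9

First set merges to [8, 16), [29, 41).
Second set merges to [0, 3), [17, 24), [27, 40).
A \ B = [8, 16), [40, 41).
Total: 8 + 1 = 9.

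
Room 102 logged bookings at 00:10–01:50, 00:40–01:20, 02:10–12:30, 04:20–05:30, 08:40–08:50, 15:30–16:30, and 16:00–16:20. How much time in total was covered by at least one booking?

Merged: 00:10–01:50, 02:10–12:30, 15:30–16:30.
Lengths: 1 h 40 min + 10 h 20 min + 1 h = 13 h.

13 h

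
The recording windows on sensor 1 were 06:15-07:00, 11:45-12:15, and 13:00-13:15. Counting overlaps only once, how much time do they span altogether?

1 h 30 min

Merged: 06:15–07:00, 11:45–12:15, 13:00–13:15.
Lengths: 45 min + 30 min + 15 min = 1 h 30 min.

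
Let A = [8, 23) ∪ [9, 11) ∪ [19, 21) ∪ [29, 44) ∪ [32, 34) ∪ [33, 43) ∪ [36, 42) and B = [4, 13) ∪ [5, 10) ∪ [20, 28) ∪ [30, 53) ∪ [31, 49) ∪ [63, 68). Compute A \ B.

A, merged: [8, 23), [29, 44).
B, merged: [4, 13), [20, 28), [30, 53), [63, 68).
[8, 23) minus B → [13, 20).
[29, 44) minus B → [29, 30).

[13, 20) ∪ [29, 30)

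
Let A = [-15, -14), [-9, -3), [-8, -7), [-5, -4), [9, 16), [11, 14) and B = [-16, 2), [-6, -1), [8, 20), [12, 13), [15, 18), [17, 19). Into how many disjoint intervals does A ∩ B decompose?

A, merged: [-15, -14), [-9, -3), [9, 16).
B, merged: [-16, 2), [8, 20).
A ∩ B = [-15, -14), [-9, -3), [9, 16).
That is 3 disjoint pieces.

3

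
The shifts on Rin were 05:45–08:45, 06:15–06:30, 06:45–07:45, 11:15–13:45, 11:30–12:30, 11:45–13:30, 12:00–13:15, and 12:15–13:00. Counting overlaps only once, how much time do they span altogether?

5 h 30 min

Merged: 05:45–08:45, 11:15–13:45.
Lengths: 3 h + 2 h 30 min = 5 h 30 min.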